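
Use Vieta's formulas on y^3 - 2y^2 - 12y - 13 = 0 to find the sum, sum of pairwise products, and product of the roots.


Monic cubic y^3+by^2+cy+d=0: sum=-b, pairwise sum=c, product=-d.
b=-2, c=-12, d=-13
r1+r2+r3 = 2
r1r2+r1r3+r2r3 = -12
r1r2r3 = 13


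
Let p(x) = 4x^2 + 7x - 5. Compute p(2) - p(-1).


p(2) = 25
p(-1) = -8
p(2) - p(-1) = 25 + 8 = 33


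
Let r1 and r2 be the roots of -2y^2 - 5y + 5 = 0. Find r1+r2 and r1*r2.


For ay^2+by+c=0: sum = -b/a, product = c/a.
a=-2, b=-5, c=5
Sum = -(-5)/-2 = -5/2
Product = (5)/-2 = -5/2


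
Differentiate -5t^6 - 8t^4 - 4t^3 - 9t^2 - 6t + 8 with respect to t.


Apply the power rule term by term:
  d/dt(-5t^6) = -30t^5
  d/dt(-8t^4) = -32t^3
  d/dt(-4t^3) = -12t^2
  d/dt(-9t^2) = -18t
  d/dt(-6t) = -6
  d/dt(8) = 0
p'(t) = -30t^5 - 32t^3 - 12t^2 - 18t - 6


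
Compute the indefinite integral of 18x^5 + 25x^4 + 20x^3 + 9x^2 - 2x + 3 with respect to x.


Reverse power rule on each term:
  ∫ 18x^5 dx = 3x^6
  ∫ 25x^4 dx = 5x^5
  ∫ 20x^3 dx = 5x^4
  ∫ 9x^2 dx = 3x^3
  ∫ -2x dx = -x^2
  ∫ 3 dx = 3x
F(x) = 3x^6 + 5x^5 + 5x^4 + 3x^3 - x^2 + 3x + C


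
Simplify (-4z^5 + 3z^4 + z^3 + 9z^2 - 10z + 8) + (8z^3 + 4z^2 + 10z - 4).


Align terms by degree and add:
  -4z^5 + 3z^4 + z^3 + 9z^2 - 10z + 8
+ 8z^3 + 4z^2 + 10z - 4
= -4z^5 + 3z^4 + 9z^3 + 13z^2 + 4


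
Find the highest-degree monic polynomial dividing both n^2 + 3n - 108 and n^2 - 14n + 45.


Factor each:
  n^2 + 3n - 108 = (n - 9)(n + 12)
  n^2 - 14n + 45 = (n - 9)(n - 5)
Common monic factor: n - 9


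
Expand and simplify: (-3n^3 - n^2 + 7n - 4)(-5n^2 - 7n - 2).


Distribute each term of the first polynomial:
  (-3n^3)(-5n^2 - 7n - 2) = 15n^5 + 21n^4 + 6n^3
  (-n^2)(-5n^2 - 7n - 2) = 5n^4 + 7n^3 + 2n^2
  (7n)(-5n^2 - 7n - 2) = -35n^3 - 49n^2 - 14n
  (-4)(-5n^2 - 7n - 2) = 20n^2 + 28n + 8
Sum: 15n^5 + 26n^4 - 22n^3 - 27n^2 + 14n + 8


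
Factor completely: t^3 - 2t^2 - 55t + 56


Try integer roots (divisors of 56). t=-7: p(-7)=0.
Divide out (t + 7): quotient is t^2 - 9t + 8.
Factor the quadratic: (t - 1)(t - 8)
Result: (t + 7)(t - 1)(t - 8)


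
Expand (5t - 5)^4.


Expand (5t - 5)^4 by repeated multiplication:
  (5t - 5)^2 = 25t^2 - 50t + 25
  (5t - 5)^3 = 125t^3 - 375t^2 + 375t - 125
= 625t^4 - 2500t^3 + 3750t^2 - 2500t + 625


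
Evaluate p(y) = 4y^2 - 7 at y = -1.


Using direct substitution:
  4 * (-1)^2 = 4
  0 * (-1)^1 = 0
  constant: -7
Sum = 4 + 0 - 7 = -3


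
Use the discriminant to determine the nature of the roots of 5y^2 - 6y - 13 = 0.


D = b^2 - 4ac = (-6)^2 - 4(5)(-13) = 36 + 260 = 296
Since D > 0: two distinct irrational roots


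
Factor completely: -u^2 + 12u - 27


Roots satisfy r1 + r2 = -b/a = 12 and r1*r2 = c/a = 27.
So r1 = 9, r2 = 3.
-u^2 + 12u - 27 = -(u - r1)(u - r2) = -(u - 9)(u - 3)


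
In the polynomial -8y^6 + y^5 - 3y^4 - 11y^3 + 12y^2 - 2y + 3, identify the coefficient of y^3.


Read off the coefficient of y^3: -11


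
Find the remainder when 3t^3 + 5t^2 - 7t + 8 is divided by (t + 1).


By the Remainder Theorem, the remainder equals p(-1):
  3*(-1)^3 = -3
  5*(-1)^2 = 5
  -7*(-1)^1 = 7
  constant: 8
Sum: -3 + 5 + 7 + 8 = 17


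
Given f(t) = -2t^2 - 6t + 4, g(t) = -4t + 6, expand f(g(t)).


Substitute g(t) into f:
f(g(t)) = -2*(-4t + 6)^2 + (-6)*(-4t + 6) + 4
(-4t + 6)^2 = 16t^2 - 48t + 36
Expand and combine: -32t^2 + 120t - 104


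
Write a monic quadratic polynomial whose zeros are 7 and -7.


p(x) = (x - 7)(x + 7)
Expand: x^2 - 49


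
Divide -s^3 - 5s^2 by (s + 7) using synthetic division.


Synthetic division with c = -7. Coefficients: -1, -5, 0, 0
Bring down -1.
  -1 * -7 = 7; 7 - 5 = 2
  2 * -7 = -14; -14 + 0 = -14
  -14 * -7 = 98; 98 + 0 = 98
Quotient: -s^2 + 2s - 14, Remainder: 98


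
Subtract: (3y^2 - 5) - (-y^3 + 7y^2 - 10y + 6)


Distribute the minus sign:
  (3y^2 - 5)
- (-y^3 + 7y^2 - 10y + 6)
Negate second polynomial: y^3 - 7y^2 + 10y - 6
Add: y^3 - 4y^2 + 10y - 11


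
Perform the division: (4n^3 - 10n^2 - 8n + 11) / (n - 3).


(4n^3 - 10n^2 - 8n + 11) / (n - 3)
Step 1: 4n^2 * (n - 3) = 4n^3 - 12n^2; subtract.
Step 2: 2n * (n - 3) = 2n^2 - 6n; subtract.
Step 3: -2 * (n - 3) = -2n + 6; subtract.
Quotient: 4n^2 + 2n - 2, Remainder: 5


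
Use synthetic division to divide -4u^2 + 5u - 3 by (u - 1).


Synthetic division with c = 1. Coefficients: -4, 5, -3
Bring down -4.
  -4 * 1 = -4; -4 + 5 = 1
  1 * 1 = 1; 1 - 3 = -2
Quotient: -4u + 1, Remainder: -2


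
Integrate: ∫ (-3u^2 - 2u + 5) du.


Reverse power rule on each term:
  ∫ -3u^2 du = -u^3
  ∫ -2u du = -u^2
  ∫ 5 du = 5u
F(u) = -u^3 - u^2 + 5u + C


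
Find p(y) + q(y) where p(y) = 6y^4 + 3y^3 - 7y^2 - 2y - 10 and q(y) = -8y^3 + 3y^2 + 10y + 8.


Align terms by degree and add:
  6y^4 + 3y^3 - 7y^2 - 2y - 10
  -8y^3 + 3y^2 + 10y + 8
= 6y^4 - 5y^3 - 4y^2 + 8y - 2


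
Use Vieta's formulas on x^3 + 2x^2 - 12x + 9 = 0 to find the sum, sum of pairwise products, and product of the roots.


Monic cubic x^3+bx^2+cx+d=0: sum=-b, pairwise sum=c, product=-d.
b=2, c=-12, d=9
r1+r2+r3 = -2
r1r2+r1r3+r2r3 = -12
r1r2r3 = -9


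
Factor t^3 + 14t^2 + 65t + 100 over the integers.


Try integer roots (divisors of 100). t=-4: p(-4)=0.
Divide out (t + 4): quotient is t^2 + 10t + 25.
Factor the quadratic: (t + 5)(t + 5)
Result: (t + 4)(t + 5)(t + 5)


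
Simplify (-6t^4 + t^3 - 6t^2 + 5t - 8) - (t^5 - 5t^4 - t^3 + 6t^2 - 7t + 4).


Distribute the minus sign:
  (-6t^4 + t^3 - 6t^2 + 5t - 8)
- (t^5 - 5t^4 - t^3 + 6t^2 - 7t + 4)
Negate second polynomial: -t^5 + 5t^4 + t^3 - 6t^2 + 7t - 4
Add: -t^5 - t^4 + 2t^3 - 12t^2 + 12t - 12


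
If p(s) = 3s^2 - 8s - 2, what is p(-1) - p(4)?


p(-1) = 9
p(4) = 14
p(-1) - p(4) = 9 - 14 = -5


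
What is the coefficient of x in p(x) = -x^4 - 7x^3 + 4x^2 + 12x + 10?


Read off the coefficient of x: 12


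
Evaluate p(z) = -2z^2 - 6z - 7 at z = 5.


Using direct substitution:
  -2 * (5)^2 = -50
  -6 * (5)^1 = -30
  constant: -7
Sum = -50 - 30 - 7 = -87


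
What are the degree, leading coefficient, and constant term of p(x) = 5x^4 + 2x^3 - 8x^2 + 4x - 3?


Highest power of x is 4, with coefficient 5. Constant term is -3.
Degree = 4, leading coefficient = 5, constant term = -3


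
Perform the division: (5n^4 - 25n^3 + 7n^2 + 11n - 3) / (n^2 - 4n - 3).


(5n^4 - 25n^3 + 7n^2 + 11n - 3) / (n^2 - 4n - 3)
Step 1: 5n^2 * (n^2 - 4n - 3) = 5n^4 - 20n^3 - 15n^2; subtract.
Step 2: -5n * (n^2 - 4n - 3) = -5n^3 + 20n^2 + 15n; subtract.
Step 3: 2 * (n^2 - 4n - 3) = 2n^2 - 8n - 6; subtract.
Quotient: 5n^2 - 5n + 2, Remainder: 4n + 3


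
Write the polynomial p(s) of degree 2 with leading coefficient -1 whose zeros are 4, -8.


p(s) = -(s - 4)(s + 8)
Expand: -s^2 - 4s + 32


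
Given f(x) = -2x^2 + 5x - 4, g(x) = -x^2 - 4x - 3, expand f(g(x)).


Substitute g(x) into f:
f(g(x)) = -2*(-x^2 - 4x - 3)^2 + 5*(-x^2 - 4x - 3) + (-4)
(-x^2 - 4x - 3)^2 = x^4 + 8x^3 + 22x^2 + 24x + 9
Expand and combine: -2x^4 - 16x^3 - 49x^2 - 68x - 37


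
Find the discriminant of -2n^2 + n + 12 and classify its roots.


D = b^2 - 4ac = (1)^2 - 4(-2)(12) = 1 + 96 = 97
Since D > 0: two distinct irrational roots


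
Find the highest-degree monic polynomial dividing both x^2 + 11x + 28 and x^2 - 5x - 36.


Factor each:
  x^2 + 11x + 28 = (x + 4)(x + 7)
  x^2 - 5x - 36 = (x + 4)(x - 9)
Common monic factor: x + 4


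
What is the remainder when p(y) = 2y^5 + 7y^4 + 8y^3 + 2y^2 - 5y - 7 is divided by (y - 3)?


By the Remainder Theorem, the remainder equals p(3):
  2*(3)^5 = 486
  7*(3)^4 = 567
  8*(3)^3 = 216
  2*(3)^2 = 18
  -5*(3)^1 = -15
  constant: -7
Sum: 486 + 567 + 216 + 18 - 15 - 7 = 1265


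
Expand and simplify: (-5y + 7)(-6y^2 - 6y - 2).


Distribute each term of the first polynomial:
  (-5y)(-6y^2 - 6y - 2) = 30y^3 + 30y^2 + 10y
  (7)(-6y^2 - 6y - 2) = -42y^2 - 42y - 14
Sum: 30y^3 - 12y^2 - 32y - 14


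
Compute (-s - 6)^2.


Expand (-s - 6)^2 by repeated multiplication:
= s^2 + 12s + 36


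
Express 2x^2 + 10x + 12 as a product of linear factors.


Roots satisfy r1 + r2 = -b/a = -5 and r1*r2 = c/a = 6.
So r1 = -3, r2 = -2.
2x^2 + 10x + 12 = 2(x - r1)(x - r2) = 2(x + 3)(x + 2)


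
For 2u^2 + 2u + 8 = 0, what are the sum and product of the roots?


For au^2+bu+c=0: sum = -b/a, product = c/a.
a=2, b=2, c=8
Sum = -(2)/2 = -1
Product = (8)/2 = 4


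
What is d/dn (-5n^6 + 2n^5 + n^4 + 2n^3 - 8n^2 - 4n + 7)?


Apply the power rule term by term:
  d/dn(-5n^6) = -30n^5
  d/dn(2n^5) = 10n^4
  d/dn(n^4) = 4n^3
  d/dn(2n^3) = 6n^2
  d/dn(-8n^2) = -16n
  d/dn(-4n) = -4
  d/dn(7) = 0
p'(n) = -30n^5 + 10n^4 + 4n^3 + 6n^2 - 16n - 4


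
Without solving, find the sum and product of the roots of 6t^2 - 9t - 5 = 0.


For at^2+bt+c=0: sum = -b/a, product = c/a.
a=6, b=-9, c=-5
Sum = -(-9)/6 = 3/2
Product = (-5)/6 = -5/6


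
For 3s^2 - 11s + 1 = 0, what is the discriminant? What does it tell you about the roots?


D = b^2 - 4ac = (-11)^2 - 4(3)(1) = 121 - 12 = 109
Since D > 0: two distinct irrational roots


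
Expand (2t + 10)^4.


Expand (2t + 10)^4 by repeated multiplication:
  (2t + 10)^2 = 4t^2 + 40t + 100
  (2t + 10)^3 = 8t^3 + 120t^2 + 600t + 1000
= 16t^4 + 320t^3 + 2400t^2 + 8000t + 10000


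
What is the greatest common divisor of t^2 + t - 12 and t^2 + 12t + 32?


Factor each:
  t^2 + t - 12 = (t + 4)(t - 3)
  t^2 + 12t + 32 = (t + 4)(t + 8)
Common monic factor: t + 4


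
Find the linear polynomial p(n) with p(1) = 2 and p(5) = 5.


p(n) = mn + b. Using p(1)=2, p(5)=5:
m = (2 - 5)/(1 - 5) = -3/-4 = 3/4
b = 2 - m*(1) = 2 - 3/4 = 5/4
p(n) = (3/4)n + (5/4)


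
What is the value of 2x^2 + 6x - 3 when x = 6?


Using direct substitution:
  2 * (6)^2 = 72
  6 * (6)^1 = 36
  constant: -3
Sum = 72 + 36 - 3 = 105


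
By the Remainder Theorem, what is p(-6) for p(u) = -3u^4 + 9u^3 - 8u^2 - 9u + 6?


By the Remainder Theorem, the remainder equals p(-6):
  -3*(-6)^4 = -3888
  9*(-6)^3 = -1944
  -8*(-6)^2 = -288
  -9*(-6)^1 = 54
  constant: 6
Sum: -3888 - 1944 - 288 + 54 + 6 = -6060


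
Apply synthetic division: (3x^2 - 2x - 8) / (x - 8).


Synthetic division with c = 8. Coefficients: 3, -2, -8
Bring down 3.
  3 * 8 = 24; 24 - 2 = 22
  22 * 8 = 176; 176 - 8 = 168
Quotient: 3x + 22, Remainder: 168


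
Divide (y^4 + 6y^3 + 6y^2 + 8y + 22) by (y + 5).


(y^4 + 6y^3 + 6y^2 + 8y + 22) / (y + 5)
Step 1: y^3 * (y + 5) = y^4 + 5y^3; subtract.
Step 2: y^2 * (y + 5) = y^3 + 5y^2; subtract.
Step 3: y * (y + 5) = y^2 + 5y; subtract.
Step 4: 3 * (y + 5) = 3y + 15; subtract.
Quotient: y^3 + y^2 + y + 3, Remainder: 7


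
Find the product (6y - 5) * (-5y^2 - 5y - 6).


Distribute each term of the first polynomial:
  (6y)(-5y^2 - 5y - 6) = -30y^3 - 30y^2 - 36y
  (-5)(-5y^2 - 5y - 6) = 25y^2 + 25y + 30
Sum: -30y^3 - 5y^2 - 11y + 30


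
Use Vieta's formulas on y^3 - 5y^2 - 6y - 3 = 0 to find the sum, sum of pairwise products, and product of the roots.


Monic cubic y^3+by^2+cy+d=0: sum=-b, pairwise sum=c, product=-d.
b=-5, c=-6, d=-3
r1+r2+r3 = 5
r1r2+r1r3+r2r3 = -6
r1r2r3 = 3


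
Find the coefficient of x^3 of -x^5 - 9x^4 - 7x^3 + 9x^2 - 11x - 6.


Read off the coefficient of x^3: -7


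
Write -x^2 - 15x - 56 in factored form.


Roots satisfy r1 + r2 = -b/a = -15 and r1*r2 = c/a = 56.
So r1 = -8, r2 = -7.
-x^2 - 15x - 56 = -(x - r1)(x - r2) = -(x + 8)(x + 7)


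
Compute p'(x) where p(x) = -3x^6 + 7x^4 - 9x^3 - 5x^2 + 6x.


Apply the power rule term by term:
  d/dx(-3x^6) = -18x^5
  d/dx(7x^4) = 28x^3
  d/dx(-9x^3) = -27x^2
  d/dx(-5x^2) = -10x
  d/dx(6x) = 6
p'(x) = -18x^5 + 28x^3 - 27x^2 - 10x + 6


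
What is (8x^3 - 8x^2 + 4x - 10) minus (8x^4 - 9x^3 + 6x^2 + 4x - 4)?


Distribute the minus sign:
  (8x^3 - 8x^2 + 4x - 10)
- (8x^4 - 9x^3 + 6x^2 + 4x - 4)
Negate second polynomial: -8x^4 + 9x^3 - 6x^2 - 4x + 4
Add: -8x^4 + 17x^3 - 14x^2 - 6


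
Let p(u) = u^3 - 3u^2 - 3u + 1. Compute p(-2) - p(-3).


p(-2) = -13
p(-3) = -44
p(-2) - p(-3) = -13 + 44 = 31


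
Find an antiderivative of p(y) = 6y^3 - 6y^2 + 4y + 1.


Reverse power rule on each term:
  ∫ 6y^3 dy = (3/2)y^4
  ∫ -6y^2 dy = -2y^3
  ∫ 4y dy = 2y^2
  ∫ 1 dy = y
F(y) = (3/2)y^4 - 2y^3 + 2y^2 + y + C


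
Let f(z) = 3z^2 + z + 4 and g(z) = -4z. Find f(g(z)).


Substitute g(z) into f:
f(g(z)) = 3*(-4z)^2 + 1*(-4z) + 4
(-4z)^2 = 16z^2
Expand and combine: 48z^2 - 4z + 4


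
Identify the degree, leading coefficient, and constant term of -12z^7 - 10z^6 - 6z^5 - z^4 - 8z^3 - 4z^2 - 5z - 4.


Highest power of z is 7, with coefficient -12. Constant term is -4.
Degree = 7, leading coefficient = -12, constant term = -4


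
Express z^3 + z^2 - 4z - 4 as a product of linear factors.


Try integer roots (divisors of -4). z=-1: p(-1)=0.
Divide out (z + 1): quotient is z^2 - 4.
Factor the quadratic: (z - 2)(z + 2)
Result: (z + 1)(z - 2)(z + 2)


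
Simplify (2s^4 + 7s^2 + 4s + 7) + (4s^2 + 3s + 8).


Align terms by degree and add:
  2s^4 + 7s^2 + 4s + 7
+ 4s^2 + 3s + 8
= 2s^4 + 11s^2 + 7s + 15


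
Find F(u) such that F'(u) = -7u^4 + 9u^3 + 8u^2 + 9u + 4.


Reverse power rule on each term:
  ∫ -7u^4 du = -(7/5)u^5
  ∫ 9u^3 du = (9/4)u^4
  ∫ 8u^2 du = (8/3)u^3
  ∫ 9u du = (9/2)u^2
  ∫ 4 du = 4u
F(u) = -(7/5)u^5 + (9/4)u^4 + (8/3)u^3 + (9/2)u^2 + 4u + C


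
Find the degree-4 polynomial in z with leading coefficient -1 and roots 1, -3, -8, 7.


p(z) = -(z - 1)(z + 3)(z + 8)(z - 7)
Expand: -z^4 - 3z^3 + 57z^2 + 115z - 168


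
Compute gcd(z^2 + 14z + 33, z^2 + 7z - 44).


Factor each:
  z^2 + 14z + 33 = (z + 11)(z + 3)
  z^2 + 7z - 44 = (z + 11)(z - 4)
Common monic factor: z + 11


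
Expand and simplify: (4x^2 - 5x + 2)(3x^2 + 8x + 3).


Distribute each term of the first polynomial:
  (4x^2)(3x^2 + 8x + 3) = 12x^4 + 32x^3 + 12x^2
  (-5x)(3x^2 + 8x + 3) = -15x^3 - 40x^2 - 15x
  (2)(3x^2 + 8x + 3) = 6x^2 + 16x + 6
Sum: 12x^4 + 17x^3 - 22x^2 + x + 6


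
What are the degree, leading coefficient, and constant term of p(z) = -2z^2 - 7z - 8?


Highest power of z is 2, with coefficient -2. Constant term is -8.
Degree = 2, leading coefficient = -2, constant term = -8


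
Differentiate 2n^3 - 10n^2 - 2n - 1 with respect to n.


Apply the power rule term by term:
  d/dn(2n^3) = 6n^2
  d/dn(-10n^2) = -20n
  d/dn(-2n) = -2
  d/dn(-1) = 0
p'(n) = 6n^2 - 20n - 2


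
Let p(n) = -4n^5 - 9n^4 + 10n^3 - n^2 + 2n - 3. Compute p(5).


Using direct substitution:
  -4 * (5)^5 = -12500
  -9 * (5)^4 = -5625
  10 * (5)^3 = 1250
  -1 * (5)^2 = -25
  2 * (5)^1 = 10
  constant: -3
Sum = -12500 - 5625 + 1250 - 25 + 10 - 3 = -16893


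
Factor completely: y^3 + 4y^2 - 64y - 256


Try integer roots (divisors of -256). y=-4: p(-4)=0.
Divide out (y + 4): quotient is y^2 - 64.
Factor the quadratic: (y + 8)(y - 8)
Result: (y + 4)(y + 8)(y - 8)


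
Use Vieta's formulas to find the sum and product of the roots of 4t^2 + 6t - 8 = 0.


For at^2+bt+c=0: sum = -b/a, product = c/a.
a=4, b=6, c=-8
Sum = -(6)/4 = -3/2
Product = (-8)/4 = -2


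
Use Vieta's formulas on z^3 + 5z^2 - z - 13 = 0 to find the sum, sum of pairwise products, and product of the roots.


Monic cubic z^3+bz^2+cz+d=0: sum=-b, pairwise sum=c, product=-d.
b=5, c=-1, d=-13
r1+r2+r3 = -5
r1r2+r1r3+r2r3 = -1
r1r2r3 = 13


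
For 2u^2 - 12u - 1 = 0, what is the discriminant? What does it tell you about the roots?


D = b^2 - 4ac = (-12)^2 - 4(2)(-1) = 144 + 8 = 152
Since D > 0: two distinct irrational roots


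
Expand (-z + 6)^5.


Expand (-z + 6)^5 by repeated multiplication:
  (-z + 6)^2 = z^2 - 12z + 36
  (-z + 6)^3 = -z^3 + 18z^2 - 108z + 216
  (-z + 6)^4 = z^4 - 24z^3 + 216z^2 - 864z + 1296
= -z^5 + 30z^4 - 360z^3 + 2160z^2 - 6480z + 7776


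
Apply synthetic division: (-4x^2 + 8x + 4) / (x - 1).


Synthetic division with c = 1. Coefficients: -4, 8, 4
Bring down -4.
  -4 * 1 = -4; -4 + 8 = 4
  4 * 1 = 4; 4 + 4 = 8
Quotient: -4x + 4, Remainder: 8


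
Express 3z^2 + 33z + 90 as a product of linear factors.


Roots satisfy r1 + r2 = -b/a = -11 and r1*r2 = c/a = 30.
So r1 = -6, r2 = -5.
3z^2 + 33z + 90 = 3(z - r1)(z - r2) = 3(z + 6)(z + 5)


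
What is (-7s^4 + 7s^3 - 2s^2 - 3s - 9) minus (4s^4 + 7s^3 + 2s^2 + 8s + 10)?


Distribute the minus sign:
  (-7s^4 + 7s^3 - 2s^2 - 3s - 9)
- (4s^4 + 7s^3 + 2s^2 + 8s + 10)
Negate second polynomial: -4s^4 - 7s^3 - 2s^2 - 8s - 10
Add: -11s^4 - 4s^2 - 11s - 19


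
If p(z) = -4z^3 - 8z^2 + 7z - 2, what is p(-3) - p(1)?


p(-3) = 13
p(1) = -7
p(-3) - p(1) = 13 + 7 = 20


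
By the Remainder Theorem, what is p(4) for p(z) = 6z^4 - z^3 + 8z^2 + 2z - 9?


By the Remainder Theorem, the remainder equals p(4):
  6*(4)^4 = 1536
  -1*(4)^3 = -64
  8*(4)^2 = 128
  2*(4)^1 = 8
  constant: -9
Sum: 1536 - 64 + 128 + 8 - 9 = 1599


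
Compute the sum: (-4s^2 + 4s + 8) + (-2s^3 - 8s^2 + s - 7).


Align terms by degree and add:
  -4s^2 + 4s + 8
  -2s^3 - 8s^2 + s - 7
= -2s^3 - 12s^2 + 5s + 1


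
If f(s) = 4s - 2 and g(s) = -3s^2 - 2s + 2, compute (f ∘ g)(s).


Substitute g(s) into f:
f(g(s)) = 4*(-3s^2 - 2s + 2) + (-2)
Expand and combine: -12s^2 - 8s + 6


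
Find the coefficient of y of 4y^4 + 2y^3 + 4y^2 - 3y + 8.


Read off the coefficient of y: -3


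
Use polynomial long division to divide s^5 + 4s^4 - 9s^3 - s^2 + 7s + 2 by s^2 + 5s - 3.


(s^5 + 4s^4 - 9s^3 - s^2 + 7s + 2) / (s^2 + 5s - 3)
Step 1: s^3 * (s^2 + 5s - 3) = s^5 + 5s^4 - 3s^3; subtract.
Step 2: -s^2 * (s^2 + 5s - 3) = -s^4 - 5s^3 + 3s^2; subtract.
Step 3: -s * (s^2 + 5s - 3) = -s^3 - 5s^2 + 3s; subtract.
Step 4: 1 * (s^2 + 5s - 3) = s^2 + 5s - 3; subtract.
Quotient: s^3 - s^2 - s + 1, Remainder: -s + 5


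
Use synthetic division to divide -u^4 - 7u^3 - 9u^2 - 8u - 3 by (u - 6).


Synthetic division with c = 6. Coefficients: -1, -7, -9, -8, -3
Bring down -1.
  -1 * 6 = -6; -6 - 7 = -13
  -13 * 6 = -78; -78 - 9 = -87
  -87 * 6 = -522; -522 - 8 = -530
  -530 * 6 = -3180; -3180 - 3 = -3183
Quotient: -u^3 - 13u^2 - 87u - 530, Remainder: -3183


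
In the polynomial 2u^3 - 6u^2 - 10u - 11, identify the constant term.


Read off the constant term: -11


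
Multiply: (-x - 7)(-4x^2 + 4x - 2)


Distribute each term of the first polynomial:
  (-x)(-4x^2 + 4x - 2) = 4x^3 - 4x^2 + 2x
  (-7)(-4x^2 + 4x - 2) = 28x^2 - 28x + 14
Sum: 4x^3 + 24x^2 - 26x + 14


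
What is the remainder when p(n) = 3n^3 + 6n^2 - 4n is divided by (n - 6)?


By the Remainder Theorem, the remainder equals p(6):
  3*(6)^3 = 648
  6*(6)^2 = 216
  -4*(6)^1 = -24
  constant: 0
Sum: 648 + 216 - 24 + 0 = 840


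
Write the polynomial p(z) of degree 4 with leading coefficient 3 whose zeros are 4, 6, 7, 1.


p(z) = 3(z - 4)(z - 6)(z - 7)(z - 1)
Expand: 3z^4 - 54z^3 + 333z^2 - 786z + 504


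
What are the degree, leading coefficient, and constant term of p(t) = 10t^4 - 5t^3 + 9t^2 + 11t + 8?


Highest power of t is 4, with coefficient 10. Constant term is 8.
Degree = 4, leading coefficient = 10, constant term = 8


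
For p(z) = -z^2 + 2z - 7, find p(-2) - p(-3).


p(-2) = -15
p(-3) = -22
p(-2) - p(-3) = -15 + 22 = 7


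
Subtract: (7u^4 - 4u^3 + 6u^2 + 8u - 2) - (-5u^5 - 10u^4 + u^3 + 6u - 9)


Distribute the minus sign:
  (7u^4 - 4u^3 + 6u^2 + 8u - 2)
- (-5u^5 - 10u^4 + u^3 + 6u - 9)
Negate second polynomial: 5u^5 + 10u^4 - u^3 - 6u + 9
Add: 5u^5 + 17u^4 - 5u^3 + 6u^2 + 2u + 7


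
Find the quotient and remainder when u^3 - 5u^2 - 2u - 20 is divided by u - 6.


(u^3 - 5u^2 - 2u - 20) / (u - 6)
Step 1: u^2 * (u - 6) = u^3 - 6u^2; subtract.
Step 2: u * (u - 6) = u^2 - 6u; subtract.
Step 3: 4 * (u - 6) = 4u - 24; subtract.
Quotient: u^2 + u + 4, Remainder: 4


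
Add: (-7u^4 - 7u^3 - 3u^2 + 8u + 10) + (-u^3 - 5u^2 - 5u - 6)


Align terms by degree and add:
  -7u^4 - 7u^3 - 3u^2 + 8u + 10
  -u^3 - 5u^2 - 5u - 6
= -7u^4 - 8u^3 - 8u^2 + 3u + 4


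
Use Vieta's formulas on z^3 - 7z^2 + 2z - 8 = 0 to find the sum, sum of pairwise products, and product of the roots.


Monic cubic z^3+bz^2+cz+d=0: sum=-b, pairwise sum=c, product=-d.
b=-7, c=2, d=-8
r1+r2+r3 = 7
r1r2+r1r3+r2r3 = 2
r1r2r3 = 8


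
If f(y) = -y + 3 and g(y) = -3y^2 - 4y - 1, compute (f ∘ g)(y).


Substitute g(y) into f:
f(g(y)) = -1*(-3y^2 - 4y - 1) + 3
Expand and combine: 3y^2 + 4y + 4


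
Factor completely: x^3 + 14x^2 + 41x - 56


Try integer roots (divisors of -56). x=-8: p(-8)=0.
Divide out (x + 8): quotient is x^2 + 6x - 7.
Factor the quadratic: (x + 7)(x - 1)
Result: (x + 8)(x + 7)(x - 1)


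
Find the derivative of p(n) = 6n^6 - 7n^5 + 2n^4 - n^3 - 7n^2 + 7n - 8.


Apply the power rule term by term:
  d/dn(6n^6) = 36n^5
  d/dn(-7n^5) = -35n^4
  d/dn(2n^4) = 8n^3
  d/dn(-n^3) = -3n^2
  d/dn(-7n^2) = -14n
  d/dn(7n) = 7
  d/dn(-8) = 0
p'(n) = 36n^5 - 35n^4 + 8n^3 - 3n^2 - 14n + 7


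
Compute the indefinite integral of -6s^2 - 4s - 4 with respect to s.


Reverse power rule on each term:
  ∫ -6s^2 ds = -2s^3
  ∫ -4s ds = -2s^2
  ∫ -4 ds = -4s
F(s) = -2s^3 - 2s^2 - 4s + C


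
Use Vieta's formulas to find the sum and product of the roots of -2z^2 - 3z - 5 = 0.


For az^2+bz+c=0: sum = -b/a, product = c/a.
a=-2, b=-3, c=-5
Sum = -(-3)/-2 = -3/2
Product = (-5)/-2 = 5/2


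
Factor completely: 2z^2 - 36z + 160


Roots satisfy r1 + r2 = -b/a = 18 and r1*r2 = c/a = 80.
So r1 = 10, r2 = 8.
2z^2 - 36z + 160 = 2(z - r1)(z - r2) = 2(z - 10)(z - 8)


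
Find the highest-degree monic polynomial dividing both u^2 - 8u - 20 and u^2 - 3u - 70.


Factor each:
  u^2 - 8u - 20 = (u - 10)(u + 2)
  u^2 - 3u - 70 = (u - 10)(u + 7)
Common monic factor: u - 10


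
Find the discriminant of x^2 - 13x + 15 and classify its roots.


D = b^2 - 4ac = (-13)^2 - 4(1)(15) = 169 - 60 = 109
Since D > 0: two distinct irrational roots


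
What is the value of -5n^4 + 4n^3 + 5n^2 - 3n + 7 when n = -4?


Using direct substitution:
  -5 * (-4)^4 = -1280
  4 * (-4)^3 = -256
  5 * (-4)^2 = 80
  -3 * (-4)^1 = 12
  constant: 7
Sum = -1280 - 256 + 80 + 12 + 7 = -1437


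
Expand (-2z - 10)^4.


Expand (-2z - 10)^4 by repeated multiplication:
  (-2z - 10)^2 = 4z^2 + 40z + 100
  (-2z - 10)^3 = -8z^3 - 120z^2 - 600z - 1000
= 16z^4 + 320z^3 + 2400z^2 + 8000z + 10000


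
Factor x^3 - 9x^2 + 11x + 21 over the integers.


Try integer roots (divisors of 21). x=-1: p(-1)=0.
Divide out (x + 1): quotient is x^2 - 10x + 21.
Factor the quadratic: (x - 7)(x - 3)
Result: (x + 1)(x - 7)(x - 3)


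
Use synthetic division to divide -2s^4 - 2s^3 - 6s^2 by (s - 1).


Synthetic division with c = 1. Coefficients: -2, -2, -6, 0, 0
Bring down -2.
  -2 * 1 = -2; -2 - 2 = -4
  -4 * 1 = -4; -4 - 6 = -10
  -10 * 1 = -10; -10 + 0 = -10
  -10 * 1 = -10; -10 + 0 = -10
Quotient: -2s^3 - 4s^2 - 10s - 10, Remainder: -10


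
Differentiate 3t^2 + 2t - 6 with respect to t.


Apply the power rule term by term:
  d/dt(3t^2) = 6t
  d/dt(2t) = 2
  d/dt(-6) = 0
p'(t) = 6t + 2


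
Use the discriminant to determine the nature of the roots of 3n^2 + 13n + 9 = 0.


D = b^2 - 4ac = (13)^2 - 4(3)(9) = 169 - 108 = 61
Since D > 0: two distinct irrational roots


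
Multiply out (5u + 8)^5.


Expand (5u + 8)^5 by repeated multiplication:
  (5u + 8)^2 = 25u^2 + 80u + 64
  (5u + 8)^3 = 125u^3 + 600u^2 + 960u + 512
  (5u + 8)^4 = 625u^4 + 4000u^3 + 9600u^2 + 10240u + 4096
= 3125u^5 + 25000u^4 + 80000u^3 + 128000u^2 + 102400u + 32768


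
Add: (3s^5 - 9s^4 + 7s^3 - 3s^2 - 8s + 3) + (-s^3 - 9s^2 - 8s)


Align terms by degree and add:
  3s^5 - 9s^4 + 7s^3 - 3s^2 - 8s + 3
  -s^3 - 9s^2 - 8s
= 3s^5 - 9s^4 + 6s^3 - 12s^2 - 16s + 3


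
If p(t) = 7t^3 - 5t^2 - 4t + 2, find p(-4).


Using direct substitution:
  7 * (-4)^3 = -448
  -5 * (-4)^2 = -80
  -4 * (-4)^1 = 16
  constant: 2
Sum = -448 - 80 + 16 + 2 = -510


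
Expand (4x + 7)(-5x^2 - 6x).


Distribute each term of the first polynomial:
  (4x)(-5x^2 - 6x) = -20x^3 - 24x^2
  (7)(-5x^2 - 6x) = -35x^2 - 42x
Sum: -20x^3 - 59x^2 - 42x


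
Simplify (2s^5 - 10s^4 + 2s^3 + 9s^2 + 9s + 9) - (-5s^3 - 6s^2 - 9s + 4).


Distribute the minus sign:
  (2s^5 - 10s^4 + 2s^3 + 9s^2 + 9s + 9)
- (-5s^3 - 6s^2 - 9s + 4)
Negate second polynomial: 5s^3 + 6s^2 + 9s - 4
Add: 2s^5 - 10s^4 + 7s^3 + 15s^2 + 18s + 5


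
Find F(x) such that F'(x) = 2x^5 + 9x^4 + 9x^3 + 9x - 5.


Reverse power rule on each term:
  ∫ 2x^5 dx = (1/3)x^6
  ∫ 9x^4 dx = (9/5)x^5
  ∫ 9x^3 dx = (9/4)x^4
  ∫ 9x dx = (9/2)x^2
  ∫ -5 dx = -5x
F(x) = (1/3)x^6 + (9/5)x^5 + (9/4)x^4 + (9/2)x^2 - 5x + C


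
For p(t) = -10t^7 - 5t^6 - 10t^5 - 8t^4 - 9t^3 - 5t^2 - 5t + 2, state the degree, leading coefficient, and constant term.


Highest power of t is 7, with coefficient -10. Constant term is 2.
Degree = 7, leading coefficient = -10, constant term = 2


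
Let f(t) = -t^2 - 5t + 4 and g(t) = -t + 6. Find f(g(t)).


Substitute g(t) into f:
f(g(t)) = -1*(-t + 6)^2 + (-5)*(-t + 6) + 4
(-t + 6)^2 = t^2 - 12t + 36
Expand and combine: -t^2 + 17t - 62


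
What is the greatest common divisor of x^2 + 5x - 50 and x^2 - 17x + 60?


Factor each:
  x^2 + 5x - 50 = (x - 5)(x + 10)
  x^2 - 17x + 60 = (x - 5)(x - 12)
Common monic factor: x - 5


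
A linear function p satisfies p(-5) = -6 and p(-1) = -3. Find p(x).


p(x) = mx + b. Using p(-5)=-6, p(-1)=-3:
m = (-6 + 3)/(-5 + 1) = -3/-4 = 3/4
b = -6 - m*(-5) = -6 + 15/4 = -9/4
p(x) = (3/4)x - (9/4)


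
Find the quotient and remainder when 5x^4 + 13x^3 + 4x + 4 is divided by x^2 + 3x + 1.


(5x^4 + 13x^3 + 4x + 4) / (x^2 + 3x + 1)
Step 1: 5x^2 * (x^2 + 3x + 1) = 5x^4 + 15x^3 + 5x^2; subtract.
Step 2: -2x * (x^2 + 3x + 1) = -2x^3 - 6x^2 - 2x; subtract.
Step 3: 1 * (x^2 + 3x + 1) = x^2 + 3x + 1; subtract.
Quotient: 5x^2 - 2x + 1, Remainder: 3x + 3


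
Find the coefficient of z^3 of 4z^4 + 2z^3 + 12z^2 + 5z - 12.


Read off the coefficient of z^3: 2


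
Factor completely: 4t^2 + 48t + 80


Roots satisfy r1 + r2 = -b/a = -12 and r1*r2 = c/a = 20.
So r1 = -10, r2 = -2.
4t^2 + 48t + 80 = 4(t - r1)(t - r2) = 4(t + 10)(t + 2)


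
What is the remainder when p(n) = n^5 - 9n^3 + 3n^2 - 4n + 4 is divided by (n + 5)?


By the Remainder Theorem, the remainder equals p(-5):
  1*(-5)^5 = -3125
  0*(-5)^4 = 0
  -9*(-5)^3 = 1125
  3*(-5)^2 = 75
  -4*(-5)^1 = 20
  constant: 4
Sum: -3125 + 0 + 1125 + 75 + 20 + 4 = -1901


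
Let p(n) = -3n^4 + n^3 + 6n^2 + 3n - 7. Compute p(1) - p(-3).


p(1) = 0
p(-3) = -232
p(1) - p(-3) = 0 + 232 = 232


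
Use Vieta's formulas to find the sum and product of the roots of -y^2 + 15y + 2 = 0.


For ay^2+by+c=0: sum = -b/a, product = c/a.
a=-1, b=15, c=2
Sum = -(15)/-1 = 15
Product = (2)/-1 = -2


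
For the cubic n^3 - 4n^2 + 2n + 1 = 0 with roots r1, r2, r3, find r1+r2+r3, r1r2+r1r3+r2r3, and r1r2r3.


Monic cubic n^3+bn^2+cn+d=0: sum=-b, pairwise sum=c, product=-d.
b=-4, c=2, d=1
r1+r2+r3 = 4
r1r2+r1r3+r2r3 = 2
r1r2r3 = -1


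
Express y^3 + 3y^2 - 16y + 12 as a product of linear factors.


Try integer roots (divisors of 12). y=1: p(1)=0.
Divide out (y - 1): quotient is y^2 + 4y - 12.
Factor the quadratic: (y + 6)(y - 2)
Result: (y - 1)(y + 6)(y - 2)


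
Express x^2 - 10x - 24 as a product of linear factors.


Roots satisfy r1 + r2 = -b/a = 10 and r1*r2 = c/a = -24.
So r1 = -2, r2 = 12.
x^2 - 10x - 24 = (x - r1)(x - r2) = (x + 2)(x - 12)


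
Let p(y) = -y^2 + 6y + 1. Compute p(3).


Using direct substitution:
  -1 * (3)^2 = -9
  6 * (3)^1 = 18
  constant: 1
Sum = -9 + 18 + 1 = 10


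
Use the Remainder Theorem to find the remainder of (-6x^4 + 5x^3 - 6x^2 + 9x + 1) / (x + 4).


By the Remainder Theorem, the remainder equals p(-4):
  -6*(-4)^4 = -1536
  5*(-4)^3 = -320
  -6*(-4)^2 = -96
  9*(-4)^1 = -36
  constant: 1
Sum: -1536 - 320 - 96 - 36 + 1 = -1987


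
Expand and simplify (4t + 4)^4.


Expand (4t + 4)^4 by repeated multiplication:
  (4t + 4)^2 = 16t^2 + 32t + 16
  (4t + 4)^3 = 64t^3 + 192t^2 + 192t + 64
= 256t^4 + 1024t^3 + 1536t^2 + 1024t + 256


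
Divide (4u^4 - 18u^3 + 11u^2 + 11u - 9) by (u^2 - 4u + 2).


(4u^4 - 18u^3 + 11u^2 + 11u - 9) / (u^2 - 4u + 2)
Step 1: 4u^2 * (u^2 - 4u + 2) = 4u^4 - 16u^3 + 8u^2; subtract.
Step 2: -2u * (u^2 - 4u + 2) = -2u^3 + 8u^2 - 4u; subtract.
Step 3: -5 * (u^2 - 4u + 2) = -5u^2 + 20u - 10; subtract.
Quotient: 4u^2 - 2u - 5, Remainder: -5u + 1


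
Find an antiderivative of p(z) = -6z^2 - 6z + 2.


Reverse power rule on each term:
  ∫ -6z^2 dz = -2z^3
  ∫ -6z dz = -3z^2
  ∫ 2 dz = 2z
F(z) = -2z^3 - 3z^2 + 2z + C


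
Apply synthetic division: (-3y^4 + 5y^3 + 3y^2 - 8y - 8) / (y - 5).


Synthetic division with c = 5. Coefficients: -3, 5, 3, -8, -8
Bring down -3.
  -3 * 5 = -15; -15 + 5 = -10
  -10 * 5 = -50; -50 + 3 = -47
  -47 * 5 = -235; -235 - 8 = -243
  -243 * 5 = -1215; -1215 - 8 = -1223
Quotient: -3y^3 - 10y^2 - 47y - 243, Remainder: -1223


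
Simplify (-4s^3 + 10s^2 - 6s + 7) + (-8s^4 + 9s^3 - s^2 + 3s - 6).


Align terms by degree and add:
  -4s^3 + 10s^2 - 6s + 7
  -8s^4 + 9s^3 - s^2 + 3s - 6
= -8s^4 + 5s^3 + 9s^2 - 3s + 1


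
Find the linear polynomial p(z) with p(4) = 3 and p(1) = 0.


p(z) = mz + b. Using p(4)=3, p(1)=0:
m = (3)/(4 - 1) = 3/3 = 1
b = 3 - m*(4) = 3 - 4 = -1
p(z) = z - 1


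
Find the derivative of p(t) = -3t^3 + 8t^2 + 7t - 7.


Apply the power rule term by term:
  d/dt(-3t^3) = -9t^2
  d/dt(8t^2) = 16t
  d/dt(7t) = 7
  d/dt(-7) = 0
p'(t) = -9t^2 + 16t + 7


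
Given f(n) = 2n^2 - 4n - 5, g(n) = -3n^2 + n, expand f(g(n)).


Substitute g(n) into f:
f(g(n)) = 2*(-3n^2 + n)^2 + (-4)*(-3n^2 + n) + (-5)
(-3n^2 + n)^2 = 9n^4 - 6n^3 + n^2
Expand and combine: 18n^4 - 12n^3 + 14n^2 - 4n - 5


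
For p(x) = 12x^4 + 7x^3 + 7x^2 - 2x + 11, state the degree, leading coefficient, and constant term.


Highest power of x is 4, with coefficient 12. Constant term is 11.
Degree = 4, leading coefficient = 12, constant term = 11


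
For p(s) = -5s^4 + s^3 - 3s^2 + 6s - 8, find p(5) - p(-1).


p(5) = -3053
p(-1) = -23
p(5) - p(-1) = -3053 + 23 = -3030


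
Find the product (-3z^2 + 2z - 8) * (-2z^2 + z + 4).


Distribute each term of the first polynomial:
  (-3z^2)(-2z^2 + z + 4) = 6z^4 - 3z^3 - 12z^2
  (2z)(-2z^2 + z + 4) = -4z^3 + 2z^2 + 8z
  (-8)(-2z^2 + z + 4) = 16z^2 - 8z - 32
Sum: 6z^4 - 7z^3 + 6z^2 - 32


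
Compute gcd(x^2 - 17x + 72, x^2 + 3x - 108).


Factor each:
  x^2 - 17x + 72 = (x - 9)(x - 8)
  x^2 + 3x - 108 = (x - 9)(x + 12)
Common monic factor: x - 9


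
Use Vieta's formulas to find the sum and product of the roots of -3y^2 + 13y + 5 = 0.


For ay^2+by+c=0: sum = -b/a, product = c/a.
a=-3, b=13, c=5
Sum = -(13)/-3 = 13/3
Product = (5)/-3 = -5/3


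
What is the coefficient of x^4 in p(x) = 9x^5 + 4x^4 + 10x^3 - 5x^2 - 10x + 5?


Read off the coefficient of x^4: 4


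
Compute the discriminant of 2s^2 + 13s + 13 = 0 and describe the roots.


D = b^2 - 4ac = (13)^2 - 4(2)(13) = 169 - 104 = 65
Since D > 0: two distinct irrational roots


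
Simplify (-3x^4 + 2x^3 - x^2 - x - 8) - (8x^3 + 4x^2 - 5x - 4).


Distribute the minus sign:
  (-3x^4 + 2x^3 - x^2 - x - 8)
- (8x^3 + 4x^2 - 5x - 4)
Negate second polynomial: -8x^3 - 4x^2 + 5x + 4
Add: -3x^4 - 6x^3 - 5x^2 + 4x - 4


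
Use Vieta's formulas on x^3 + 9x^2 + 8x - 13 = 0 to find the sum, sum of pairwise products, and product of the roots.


Monic cubic x^3+bx^2+cx+d=0: sum=-b, pairwise sum=c, product=-d.
b=9, c=8, d=-13
r1+r2+r3 = -9
r1r2+r1r3+r2r3 = 8
r1r2r3 = 13


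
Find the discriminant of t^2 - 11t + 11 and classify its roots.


D = b^2 - 4ac = (-11)^2 - 4(1)(11) = 121 - 44 = 77
Since D > 0: two distinct irrational roots


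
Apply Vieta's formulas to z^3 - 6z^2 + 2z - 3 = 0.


Monic cubic z^3+bz^2+cz+d=0: sum=-b, pairwise sum=c, product=-d.
b=-6, c=2, d=-3
r1+r2+r3 = 6
r1r2+r1r3+r2r3 = 2
r1r2r3 = 3


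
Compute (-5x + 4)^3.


Expand (-5x + 4)^3 by repeated multiplication:
  (-5x + 4)^2 = 25x^2 - 40x + 16
= -125x^3 + 300x^2 - 240x + 64


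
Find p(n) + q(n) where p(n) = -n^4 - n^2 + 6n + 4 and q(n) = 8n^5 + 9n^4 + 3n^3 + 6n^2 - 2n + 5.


Align terms by degree and add:
  -n^4 - n^2 + 6n + 4
+ 8n^5 + 9n^4 + 3n^3 + 6n^2 - 2n + 5
= 8n^5 + 8n^4 + 3n^3 + 5n^2 + 4n + 9


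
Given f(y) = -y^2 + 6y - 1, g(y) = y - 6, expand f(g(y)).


Substitute g(y) into f:
f(g(y)) = -1*(y - 6)^2 + 6*(y - 6) + (-1)
(y - 6)^2 = y^2 - 12y + 36
Expand and combine: -y^2 + 18y - 73


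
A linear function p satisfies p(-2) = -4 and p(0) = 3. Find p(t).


p(t) = mt + b. Using p(-2)=-4, p(0)=3:
m = (-4 - 3)/(-2) = -7/-2 = 7/2
b = -4 - m*(-2) = -4 + 7 = 3
p(t) = (7/2)t + 3


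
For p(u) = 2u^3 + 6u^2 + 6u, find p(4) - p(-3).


p(4) = 248
p(-3) = -18
p(4) - p(-3) = 248 + 18 = 266


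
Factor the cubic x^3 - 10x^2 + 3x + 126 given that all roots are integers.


Try integer roots (divisors of 126). x=7: p(7)=0.
Divide out (x - 7): quotient is x^2 - 3x - 18.
Factor the quadratic: (x + 3)(x - 6)
Result: (x - 7)(x + 3)(x - 6)


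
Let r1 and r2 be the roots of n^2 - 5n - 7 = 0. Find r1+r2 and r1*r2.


For an^2+bn+c=0: sum = -b/a, product = c/a.
a=1, b=-5, c=-7
Sum = -(-5)/1 = 5
Product = (-7)/1 = -7


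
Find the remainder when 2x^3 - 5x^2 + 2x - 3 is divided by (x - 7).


By the Remainder Theorem, the remainder equals p(7):
  2*(7)^3 = 686
  -5*(7)^2 = -245
  2*(7)^1 = 14
  constant: -3
Sum: 686 - 245 + 14 - 3 = 452


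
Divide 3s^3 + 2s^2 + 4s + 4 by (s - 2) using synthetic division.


Synthetic division with c = 2. Coefficients: 3, 2, 4, 4
Bring down 3.
  3 * 2 = 6; 6 + 2 = 8
  8 * 2 = 16; 16 + 4 = 20
  20 * 2 = 40; 40 + 4 = 44
Quotient: 3s^2 + 8s + 20, Remainder: 44


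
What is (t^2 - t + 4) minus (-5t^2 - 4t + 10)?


Distribute the minus sign:
  (t^2 - t + 4)
- (-5t^2 - 4t + 10)
Negate second polynomial: 5t^2 + 4t - 10
Add: 6t^2 + 3t - 6


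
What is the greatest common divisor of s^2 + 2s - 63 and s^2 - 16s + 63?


Factor each:
  s^2 + 2s - 63 = (s - 7)(s + 9)
  s^2 - 16s + 63 = (s - 7)(s - 9)
Common monic factor: s - 7


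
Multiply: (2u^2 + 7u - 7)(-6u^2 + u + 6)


Distribute each term of the first polynomial:
  (2u^2)(-6u^2 + u + 6) = -12u^4 + 2u^3 + 12u^2
  (7u)(-6u^2 + u + 6) = -42u^3 + 7u^2 + 42u
  (-7)(-6u^2 + u + 6) = 42u^2 - 7u - 42
Sum: -12u^4 - 40u^3 + 61u^2 + 35u - 42


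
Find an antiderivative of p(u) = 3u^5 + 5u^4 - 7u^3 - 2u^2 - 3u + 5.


Reverse power rule on each term:
  ∫ 3u^5 du = (1/2)u^6
  ∫ 5u^4 du = u^5
  ∫ -7u^3 du = -(7/4)u^4
  ∫ -2u^2 du = -(2/3)u^3
  ∫ -3u du = -(3/2)u^2
  ∫ 5 du = 5u
F(u) = (1/2)u^6 + u^5 - (7/4)u^4 - (2/3)u^3 - (3/2)u^2 + 5u + C


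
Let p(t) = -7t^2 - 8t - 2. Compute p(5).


Using direct substitution:
  -7 * (5)^2 = -175
  -8 * (5)^1 = -40
  constant: -2
Sum = -175 - 40 - 2 = -217


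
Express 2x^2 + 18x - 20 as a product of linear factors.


Roots satisfy r1 + r2 = -b/a = -9 and r1*r2 = c/a = -10.
So r1 = 1, r2 = -10.
2x^2 + 18x - 20 = 2(x - r1)(x - r2) = 2(x - 1)(x + 10)


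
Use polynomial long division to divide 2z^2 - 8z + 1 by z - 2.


(2z^2 - 8z + 1) / (z - 2)
Step 1: 2z * (z - 2) = 2z^2 - 4z; subtract.
Step 2: -4 * (z - 2) = -4z + 8; subtract.
Quotient: 2z - 4, Remainder: -7


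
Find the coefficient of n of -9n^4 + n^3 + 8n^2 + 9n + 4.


Read off the coefficient of n: 9


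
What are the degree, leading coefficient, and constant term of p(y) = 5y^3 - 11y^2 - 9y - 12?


Highest power of y is 3, with coefficient 5. Constant term is -12.
Degree = 3, leading coefficient = 5, constant term = -12


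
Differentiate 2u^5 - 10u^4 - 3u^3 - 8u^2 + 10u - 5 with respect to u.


Apply the power rule term by term:
  d/du(2u^5) = 10u^4
  d/du(-10u^4) = -40u^3
  d/du(-3u^3) = -9u^2
  d/du(-8u^2) = -16u
  d/du(10u) = 10
  d/du(-5) = 0
p'(u) = 10u^4 - 40u^3 - 9u^2 - 16u + 10


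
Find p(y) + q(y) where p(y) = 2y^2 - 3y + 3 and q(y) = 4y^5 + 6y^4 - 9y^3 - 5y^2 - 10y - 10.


Align terms by degree and add:
  2y^2 - 3y + 3
+ 4y^5 + 6y^4 - 9y^3 - 5y^2 - 10y - 10
= 4y^5 + 6y^4 - 9y^3 - 3y^2 - 13y - 7


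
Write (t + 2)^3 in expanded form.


Expand (t + 2)^3 by repeated multiplication:
  (t + 2)^2 = t^2 + 4t + 4
= t^3 + 6t^2 + 12t + 8


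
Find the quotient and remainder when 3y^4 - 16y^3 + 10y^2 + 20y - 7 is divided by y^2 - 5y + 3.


(3y^4 - 16y^3 + 10y^2 + 20y - 7) / (y^2 - 5y + 3)
Step 1: 3y^2 * (y^2 - 5y + 3) = 3y^4 - 15y^3 + 9y^2; subtract.
Step 2: -y * (y^2 - 5y + 3) = -y^3 + 5y^2 - 3y; subtract.
Step 3: -4 * (y^2 - 5y + 3) = -4y^2 + 20y - 12; subtract.
Quotient: 3y^2 - y - 4, Remainder: 3y + 5


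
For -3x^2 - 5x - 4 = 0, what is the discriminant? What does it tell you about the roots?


D = b^2 - 4ac = (-5)^2 - 4(-3)(-4) = 25 - 48 = -23
Since D < 0: two complex conjugate roots (no real roots)


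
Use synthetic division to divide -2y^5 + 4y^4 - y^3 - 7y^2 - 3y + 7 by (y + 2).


Synthetic division with c = -2. Coefficients: -2, 4, -1, -7, -3, 7
Bring down -2.
  -2 * -2 = 4; 4 + 4 = 8
  8 * -2 = -16; -16 - 1 = -17
  -17 * -2 = 34; 34 - 7 = 27
  27 * -2 = -54; -54 - 3 = -57
  -57 * -2 = 114; 114 + 7 = 121
Quotient: -2y^4 + 8y^3 - 17y^2 + 27y - 57, Remainder: 121


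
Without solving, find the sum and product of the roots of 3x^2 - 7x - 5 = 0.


For ax^2+bx+c=0: sum = -b/a, product = c/a.
a=3, b=-7, c=-5
Sum = -(-7)/3 = 7/3
Product = (-5)/3 = -5/3


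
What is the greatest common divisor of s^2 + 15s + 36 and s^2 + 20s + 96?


Factor each:
  s^2 + 15s + 36 = (s + 12)(s + 3)
  s^2 + 20s + 96 = (s + 12)(s + 8)
Common monic factor: s + 12


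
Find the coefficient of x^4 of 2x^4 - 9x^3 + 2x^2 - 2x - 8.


Read off the coefficient of x^4: 2


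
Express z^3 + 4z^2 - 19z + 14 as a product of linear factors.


Try integer roots (divisors of 14). z=1: p(1)=0.
Divide out (z - 1): quotient is z^2 + 5z - 14.
Factor the quadratic: (z + 7)(z - 2)
Result: (z - 1)(z + 7)(z - 2)


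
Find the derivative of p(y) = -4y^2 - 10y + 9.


Apply the power rule term by term:
  d/dy(-4y^2) = -8y
  d/dy(-10y) = -10
  d/dy(9) = 0
p'(y) = -8y - 10


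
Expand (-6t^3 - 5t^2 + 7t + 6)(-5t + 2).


Distribute each term of the first polynomial:
  (-6t^3)(-5t + 2) = 30t^4 - 12t^3
  (-5t^2)(-5t + 2) = 25t^3 - 10t^2
  (7t)(-5t + 2) = -35t^2 + 14t
  (6)(-5t + 2) = -30t + 12
Sum: 30t^4 + 13t^3 - 45t^2 - 16t + 12


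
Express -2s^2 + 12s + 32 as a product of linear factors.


Roots satisfy r1 + r2 = -b/a = 6 and r1*r2 = c/a = -16.
So r1 = -2, r2 = 8.
-2s^2 + 12s + 32 = -2(s - r1)(s - r2) = -2(s + 2)(s - 8)


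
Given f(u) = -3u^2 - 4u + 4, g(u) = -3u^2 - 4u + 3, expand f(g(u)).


Substitute g(u) into f:
f(g(u)) = -3*(-3u^2 - 4u + 3)^2 + (-4)*(-3u^2 - 4u + 3) + 4
(-3u^2 - 4u + 3)^2 = 9u^4 + 24u^3 - 2u^2 - 24u + 9
Expand and combine: -27u^4 - 72u^3 + 18u^2 + 88u - 35


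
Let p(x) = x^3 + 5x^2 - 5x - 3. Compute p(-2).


Using direct substitution:
  1 * (-2)^3 = -8
  5 * (-2)^2 = 20
  -5 * (-2)^1 = 10
  constant: -3
Sum = -8 + 20 + 10 - 3 = 19


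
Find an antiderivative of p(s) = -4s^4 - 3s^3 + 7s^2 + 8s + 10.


Reverse power rule on each term:
  ∫ -4s^4 ds = -(4/5)s^5
  ∫ -3s^3 ds = -(3/4)s^4
  ∫ 7s^2 ds = (7/3)s^3
  ∫ 8s ds = 4s^2
  ∫ 10 ds = 10s
F(s) = -(4/5)s^5 - (3/4)s^4 + (7/3)s^3 + 4s^2 + 10s + C


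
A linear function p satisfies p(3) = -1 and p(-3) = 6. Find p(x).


p(x) = mx + b. Using p(3)=-1, p(-3)=6:
m = (-1 - 6)/(3 + 3) = -7/6 = -7/6
b = -1 - m*(3) = -1 + 7/2 = 5/2
p(x) = -(7/6)x + (5/2)


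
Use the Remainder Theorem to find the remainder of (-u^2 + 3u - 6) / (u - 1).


By the Remainder Theorem, the remainder equals p(1):
  -1*(1)^2 = -1
  3*(1)^1 = 3
  constant: -6
Sum: -1 + 3 - 6 = -4
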